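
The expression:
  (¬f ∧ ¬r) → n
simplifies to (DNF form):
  f ∨ n ∨ r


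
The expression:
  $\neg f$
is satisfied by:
  {f: False}


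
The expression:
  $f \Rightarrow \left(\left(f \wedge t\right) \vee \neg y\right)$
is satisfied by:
  {t: True, y: False, f: False}
  {t: False, y: False, f: False}
  {f: True, t: True, y: False}
  {f: True, t: False, y: False}
  {y: True, t: True, f: False}
  {y: True, t: False, f: False}
  {y: True, f: True, t: True}


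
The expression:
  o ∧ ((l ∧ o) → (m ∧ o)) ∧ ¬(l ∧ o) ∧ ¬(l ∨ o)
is never true.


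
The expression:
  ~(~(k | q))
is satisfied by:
  {k: True, q: True}
  {k: True, q: False}
  {q: True, k: False}


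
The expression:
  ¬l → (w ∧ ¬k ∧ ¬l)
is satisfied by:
  {l: True, w: True, k: False}
  {l: True, k: False, w: False}
  {l: True, w: True, k: True}
  {l: True, k: True, w: False}
  {w: True, k: False, l: False}


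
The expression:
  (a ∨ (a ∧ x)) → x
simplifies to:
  x ∨ ¬a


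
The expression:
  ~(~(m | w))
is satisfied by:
  {m: True, w: True}
  {m: True, w: False}
  {w: True, m: False}


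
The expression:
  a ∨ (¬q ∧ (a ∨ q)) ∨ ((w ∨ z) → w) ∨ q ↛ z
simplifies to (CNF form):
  a ∨ w ∨ ¬z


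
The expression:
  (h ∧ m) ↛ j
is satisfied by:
  {h: True, m: True, j: False}


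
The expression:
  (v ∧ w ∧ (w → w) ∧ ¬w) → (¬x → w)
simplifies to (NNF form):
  True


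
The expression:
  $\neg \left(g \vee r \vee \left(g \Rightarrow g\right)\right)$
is never true.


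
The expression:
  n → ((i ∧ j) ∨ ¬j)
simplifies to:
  i ∨ ¬j ∨ ¬n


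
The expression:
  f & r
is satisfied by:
  {r: True, f: True}


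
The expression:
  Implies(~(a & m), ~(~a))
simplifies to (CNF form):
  a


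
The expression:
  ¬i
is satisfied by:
  {i: False}


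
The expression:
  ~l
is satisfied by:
  {l: False}


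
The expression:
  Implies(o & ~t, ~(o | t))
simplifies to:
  t | ~o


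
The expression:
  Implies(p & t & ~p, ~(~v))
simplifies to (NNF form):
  True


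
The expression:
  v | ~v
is always true.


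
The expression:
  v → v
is always true.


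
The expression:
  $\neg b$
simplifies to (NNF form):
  $\neg b$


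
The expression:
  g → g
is always true.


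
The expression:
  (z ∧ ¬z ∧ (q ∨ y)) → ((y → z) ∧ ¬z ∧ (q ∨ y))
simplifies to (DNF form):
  True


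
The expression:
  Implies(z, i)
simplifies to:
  i | ~z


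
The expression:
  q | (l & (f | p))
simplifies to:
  q | (f & l) | (l & p)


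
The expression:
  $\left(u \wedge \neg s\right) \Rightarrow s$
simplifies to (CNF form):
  $s \vee \neg u$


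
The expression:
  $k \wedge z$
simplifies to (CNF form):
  $k \wedge z$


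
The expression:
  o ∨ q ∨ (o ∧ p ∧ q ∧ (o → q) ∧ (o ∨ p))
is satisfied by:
  {q: True, o: True}
  {q: True, o: False}
  {o: True, q: False}


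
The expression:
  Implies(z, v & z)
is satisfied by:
  {v: True, z: False}
  {z: False, v: False}
  {z: True, v: True}


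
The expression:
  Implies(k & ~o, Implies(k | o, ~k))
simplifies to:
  o | ~k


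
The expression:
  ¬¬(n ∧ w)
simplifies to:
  n ∧ w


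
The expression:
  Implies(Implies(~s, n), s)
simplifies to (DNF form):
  s | ~n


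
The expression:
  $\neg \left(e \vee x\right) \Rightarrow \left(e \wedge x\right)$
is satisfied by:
  {x: True, e: True}
  {x: True, e: False}
  {e: True, x: False}


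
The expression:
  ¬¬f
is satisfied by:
  {f: True}


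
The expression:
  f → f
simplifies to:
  True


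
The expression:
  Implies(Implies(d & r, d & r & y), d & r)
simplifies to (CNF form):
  d & r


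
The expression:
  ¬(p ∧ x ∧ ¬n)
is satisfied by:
  {n: True, p: False, x: False}
  {p: False, x: False, n: False}
  {n: True, x: True, p: False}
  {x: True, p: False, n: False}
  {n: True, p: True, x: False}
  {p: True, n: False, x: False}
  {n: True, x: True, p: True}


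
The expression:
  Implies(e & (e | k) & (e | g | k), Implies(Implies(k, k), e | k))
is always true.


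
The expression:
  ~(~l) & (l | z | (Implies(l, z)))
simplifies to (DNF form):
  l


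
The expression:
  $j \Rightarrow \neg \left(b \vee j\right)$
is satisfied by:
  {j: False}


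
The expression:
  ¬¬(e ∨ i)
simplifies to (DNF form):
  e ∨ i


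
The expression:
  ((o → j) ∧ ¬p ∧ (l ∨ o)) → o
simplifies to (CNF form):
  o ∨ p ∨ ¬l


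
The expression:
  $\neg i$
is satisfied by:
  {i: False}


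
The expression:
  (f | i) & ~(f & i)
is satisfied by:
  {i: True, f: False}
  {f: True, i: False}


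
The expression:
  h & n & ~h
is never true.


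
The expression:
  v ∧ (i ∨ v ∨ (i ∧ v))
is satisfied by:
  {v: True}


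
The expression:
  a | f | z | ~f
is always true.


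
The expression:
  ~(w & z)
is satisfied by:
  {w: False, z: False}
  {z: True, w: False}
  {w: True, z: False}


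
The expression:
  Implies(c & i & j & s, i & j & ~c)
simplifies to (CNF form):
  ~c | ~i | ~j | ~s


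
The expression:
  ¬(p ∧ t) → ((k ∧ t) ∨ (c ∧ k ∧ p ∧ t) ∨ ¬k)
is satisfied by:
  {t: True, k: False}
  {k: False, t: False}
  {k: True, t: True}


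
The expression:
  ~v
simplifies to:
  ~v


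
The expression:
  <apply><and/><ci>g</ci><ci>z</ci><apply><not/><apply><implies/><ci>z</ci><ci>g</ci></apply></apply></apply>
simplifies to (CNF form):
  <false/>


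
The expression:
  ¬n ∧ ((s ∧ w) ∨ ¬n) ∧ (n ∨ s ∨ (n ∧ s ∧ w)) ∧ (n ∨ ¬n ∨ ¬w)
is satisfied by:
  {s: True, n: False}


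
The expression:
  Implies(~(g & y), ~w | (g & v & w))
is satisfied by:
  {y: True, v: True, g: True, w: False}
  {y: True, g: True, w: False, v: False}
  {v: True, g: True, w: False, y: False}
  {g: True, v: False, w: False, y: False}
  {y: True, v: True, g: False, w: False}
  {y: True, v: False, g: False, w: False}
  {v: True, y: False, g: False, w: False}
  {y: False, g: False, w: False, v: False}
  {v: True, y: True, w: True, g: True}
  {y: True, w: True, g: True, v: False}
  {v: True, w: True, g: True, y: False}


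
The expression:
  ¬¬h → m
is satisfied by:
  {m: True, h: False}
  {h: False, m: False}
  {h: True, m: True}


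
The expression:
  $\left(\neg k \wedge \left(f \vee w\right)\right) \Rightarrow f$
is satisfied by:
  {k: True, f: True, w: False}
  {k: True, w: False, f: False}
  {f: True, w: False, k: False}
  {f: False, w: False, k: False}
  {k: True, f: True, w: True}
  {k: True, w: True, f: False}
  {f: True, w: True, k: False}


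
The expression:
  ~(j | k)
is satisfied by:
  {j: False, k: False}


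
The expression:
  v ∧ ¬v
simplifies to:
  False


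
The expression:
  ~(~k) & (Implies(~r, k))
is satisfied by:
  {k: True}


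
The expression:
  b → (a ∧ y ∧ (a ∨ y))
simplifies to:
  (a ∧ y) ∨ ¬b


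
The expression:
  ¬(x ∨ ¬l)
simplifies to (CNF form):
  l ∧ ¬x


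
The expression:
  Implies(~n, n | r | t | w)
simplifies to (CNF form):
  n | r | t | w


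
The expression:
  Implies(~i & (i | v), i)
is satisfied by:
  {i: True, v: False}
  {v: False, i: False}
  {v: True, i: True}


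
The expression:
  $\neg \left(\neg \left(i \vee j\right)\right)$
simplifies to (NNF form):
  $i \vee j$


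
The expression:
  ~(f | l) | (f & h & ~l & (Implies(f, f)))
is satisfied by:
  {h: True, l: False, f: False}
  {l: False, f: False, h: False}
  {f: True, h: True, l: False}


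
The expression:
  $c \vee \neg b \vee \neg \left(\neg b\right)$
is always true.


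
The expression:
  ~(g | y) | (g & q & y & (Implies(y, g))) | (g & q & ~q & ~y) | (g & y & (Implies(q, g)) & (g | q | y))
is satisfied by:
  {y: False, g: False}
  {g: True, y: True}


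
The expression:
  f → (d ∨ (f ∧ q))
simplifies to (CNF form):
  d ∨ q ∨ ¬f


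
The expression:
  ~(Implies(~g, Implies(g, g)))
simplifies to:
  False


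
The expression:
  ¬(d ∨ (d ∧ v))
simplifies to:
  ¬d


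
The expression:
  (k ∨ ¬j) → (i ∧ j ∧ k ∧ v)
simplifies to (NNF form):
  j ∧ (i ∨ ¬k) ∧ (v ∨ ¬k)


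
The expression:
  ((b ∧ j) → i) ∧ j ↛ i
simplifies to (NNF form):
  j ∧ ¬b ∧ ¬i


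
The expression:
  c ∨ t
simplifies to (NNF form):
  c ∨ t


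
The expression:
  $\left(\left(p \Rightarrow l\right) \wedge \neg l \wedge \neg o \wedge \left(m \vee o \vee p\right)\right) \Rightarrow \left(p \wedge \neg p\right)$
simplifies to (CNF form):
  $l \vee o \vee p \vee \neg m$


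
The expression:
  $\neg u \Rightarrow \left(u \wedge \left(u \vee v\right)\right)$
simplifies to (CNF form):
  $u$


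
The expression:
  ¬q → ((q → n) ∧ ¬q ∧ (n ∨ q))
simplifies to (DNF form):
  n ∨ q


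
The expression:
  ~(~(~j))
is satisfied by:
  {j: False}


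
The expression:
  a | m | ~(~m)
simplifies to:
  a | m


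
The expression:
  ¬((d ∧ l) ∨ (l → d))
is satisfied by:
  {l: True, d: False}


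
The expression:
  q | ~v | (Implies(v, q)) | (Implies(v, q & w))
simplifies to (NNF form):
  q | ~v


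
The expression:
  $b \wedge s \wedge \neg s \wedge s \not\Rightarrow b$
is never true.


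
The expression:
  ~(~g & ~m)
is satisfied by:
  {m: True, g: True}
  {m: True, g: False}
  {g: True, m: False}


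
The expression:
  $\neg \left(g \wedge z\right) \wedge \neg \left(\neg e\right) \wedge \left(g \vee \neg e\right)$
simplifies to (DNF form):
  $e \wedge g \wedge \neg z$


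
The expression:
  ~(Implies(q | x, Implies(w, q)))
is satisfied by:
  {w: True, x: True, q: False}


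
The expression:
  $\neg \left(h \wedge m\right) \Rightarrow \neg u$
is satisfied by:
  {m: True, h: True, u: False}
  {m: True, h: False, u: False}
  {h: True, m: False, u: False}
  {m: False, h: False, u: False}
  {m: True, u: True, h: True}


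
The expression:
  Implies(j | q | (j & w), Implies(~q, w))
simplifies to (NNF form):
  q | w | ~j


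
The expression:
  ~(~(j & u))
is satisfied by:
  {j: True, u: True}


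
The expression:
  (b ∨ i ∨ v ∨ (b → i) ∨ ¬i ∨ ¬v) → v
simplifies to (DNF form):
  v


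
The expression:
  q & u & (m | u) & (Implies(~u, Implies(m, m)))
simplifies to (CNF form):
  q & u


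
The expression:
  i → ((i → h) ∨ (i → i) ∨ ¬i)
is always true.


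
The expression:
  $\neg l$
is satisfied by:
  {l: False}


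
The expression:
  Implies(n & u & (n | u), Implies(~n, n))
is always true.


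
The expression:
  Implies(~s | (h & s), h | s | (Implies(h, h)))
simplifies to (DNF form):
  True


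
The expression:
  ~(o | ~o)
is never true.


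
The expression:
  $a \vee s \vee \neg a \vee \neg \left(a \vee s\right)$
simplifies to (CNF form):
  $\text{True}$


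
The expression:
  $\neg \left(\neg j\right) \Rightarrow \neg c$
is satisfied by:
  {c: False, j: False}
  {j: True, c: False}
  {c: True, j: False}


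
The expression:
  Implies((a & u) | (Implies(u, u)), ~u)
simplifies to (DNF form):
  ~u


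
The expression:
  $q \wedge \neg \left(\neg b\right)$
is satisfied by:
  {b: True, q: True}


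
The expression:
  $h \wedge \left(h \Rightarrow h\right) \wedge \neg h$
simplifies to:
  $\text{False}$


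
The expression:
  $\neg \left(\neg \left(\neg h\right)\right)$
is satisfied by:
  {h: False}


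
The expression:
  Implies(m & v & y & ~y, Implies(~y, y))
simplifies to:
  True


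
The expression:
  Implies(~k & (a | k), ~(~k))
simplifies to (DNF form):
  k | ~a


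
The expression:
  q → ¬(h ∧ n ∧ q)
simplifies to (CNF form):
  ¬h ∨ ¬n ∨ ¬q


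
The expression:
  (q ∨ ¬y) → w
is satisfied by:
  {w: True, y: True, q: False}
  {w: True, y: False, q: False}
  {q: True, w: True, y: True}
  {q: True, w: True, y: False}
  {y: True, q: False, w: False}


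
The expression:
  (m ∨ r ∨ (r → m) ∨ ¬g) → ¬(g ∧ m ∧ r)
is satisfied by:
  {g: False, m: False, r: False}
  {r: True, g: False, m: False}
  {m: True, g: False, r: False}
  {r: True, m: True, g: False}
  {g: True, r: False, m: False}
  {r: True, g: True, m: False}
  {m: True, g: True, r: False}


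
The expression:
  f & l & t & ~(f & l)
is never true.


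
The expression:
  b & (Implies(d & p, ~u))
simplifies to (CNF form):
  b & (~d | ~p | ~u)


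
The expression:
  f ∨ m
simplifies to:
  f ∨ m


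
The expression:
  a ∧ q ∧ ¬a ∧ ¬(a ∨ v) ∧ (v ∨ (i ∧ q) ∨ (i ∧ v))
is never true.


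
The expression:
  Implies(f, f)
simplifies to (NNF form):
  True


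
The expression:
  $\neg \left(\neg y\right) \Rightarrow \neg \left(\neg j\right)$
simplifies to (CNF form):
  $j \vee \neg y$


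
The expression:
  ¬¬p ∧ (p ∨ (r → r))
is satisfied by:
  {p: True}


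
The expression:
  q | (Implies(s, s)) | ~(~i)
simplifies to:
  True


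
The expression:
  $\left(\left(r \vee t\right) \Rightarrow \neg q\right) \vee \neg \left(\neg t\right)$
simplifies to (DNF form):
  $t \vee \neg q \vee \neg r$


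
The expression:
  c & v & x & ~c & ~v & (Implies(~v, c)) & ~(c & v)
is never true.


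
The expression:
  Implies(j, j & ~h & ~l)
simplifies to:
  ~j | (~h & ~l)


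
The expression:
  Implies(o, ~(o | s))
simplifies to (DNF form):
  ~o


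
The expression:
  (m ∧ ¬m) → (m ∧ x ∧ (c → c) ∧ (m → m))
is always true.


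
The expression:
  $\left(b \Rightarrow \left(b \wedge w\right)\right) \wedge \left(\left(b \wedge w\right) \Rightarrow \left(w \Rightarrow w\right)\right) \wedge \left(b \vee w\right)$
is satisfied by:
  {w: True}


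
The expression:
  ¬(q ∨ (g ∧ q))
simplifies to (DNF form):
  ¬q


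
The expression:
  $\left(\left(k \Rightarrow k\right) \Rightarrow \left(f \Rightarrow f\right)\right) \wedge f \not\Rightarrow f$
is never true.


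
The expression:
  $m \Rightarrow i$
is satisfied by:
  {i: True, m: False}
  {m: False, i: False}
  {m: True, i: True}


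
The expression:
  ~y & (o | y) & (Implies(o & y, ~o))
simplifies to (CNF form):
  o & ~y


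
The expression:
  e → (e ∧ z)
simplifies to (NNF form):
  z ∨ ¬e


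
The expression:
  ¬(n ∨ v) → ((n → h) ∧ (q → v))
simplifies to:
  n ∨ v ∨ ¬q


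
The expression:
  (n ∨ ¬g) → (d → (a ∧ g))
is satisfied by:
  {a: True, g: True, n: False, d: False}
  {g: True, a: False, n: False, d: False}
  {a: True, g: True, n: True, d: False}
  {g: True, n: True, a: False, d: False}
  {a: True, n: False, g: False, d: False}
  {a: False, n: False, g: False, d: False}
  {a: True, n: True, g: False, d: False}
  {n: True, a: False, g: False, d: False}
  {d: True, a: True, g: True, n: False}
  {d: True, g: True, a: False, n: False}
  {d: True, a: True, g: True, n: True}


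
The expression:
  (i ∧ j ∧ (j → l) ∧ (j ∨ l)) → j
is always true.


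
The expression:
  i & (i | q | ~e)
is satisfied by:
  {i: True}


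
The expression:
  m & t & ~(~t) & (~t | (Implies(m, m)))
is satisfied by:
  {t: True, m: True}


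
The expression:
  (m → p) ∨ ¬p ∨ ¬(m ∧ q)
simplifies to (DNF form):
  True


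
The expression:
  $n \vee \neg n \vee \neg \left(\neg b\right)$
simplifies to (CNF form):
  $\text{True}$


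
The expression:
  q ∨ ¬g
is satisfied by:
  {q: True, g: False}
  {g: False, q: False}
  {g: True, q: True}


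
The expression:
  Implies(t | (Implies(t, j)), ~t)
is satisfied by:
  {t: False}


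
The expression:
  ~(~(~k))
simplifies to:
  ~k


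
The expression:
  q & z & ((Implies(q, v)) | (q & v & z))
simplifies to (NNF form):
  q & v & z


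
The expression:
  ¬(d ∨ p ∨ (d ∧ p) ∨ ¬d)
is never true.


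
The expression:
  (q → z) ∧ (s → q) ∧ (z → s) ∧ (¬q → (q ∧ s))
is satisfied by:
  {z: True, s: True, q: True}


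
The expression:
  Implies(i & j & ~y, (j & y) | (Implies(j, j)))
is always true.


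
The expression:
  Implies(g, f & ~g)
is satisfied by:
  {g: False}


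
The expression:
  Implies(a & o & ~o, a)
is always true.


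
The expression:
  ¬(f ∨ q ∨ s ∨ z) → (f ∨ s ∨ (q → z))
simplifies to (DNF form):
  True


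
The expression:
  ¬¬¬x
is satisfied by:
  {x: False}


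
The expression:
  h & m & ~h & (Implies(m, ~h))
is never true.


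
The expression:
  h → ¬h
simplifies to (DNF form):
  ¬h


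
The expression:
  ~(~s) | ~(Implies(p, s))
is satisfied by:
  {p: True, s: True}
  {p: True, s: False}
  {s: True, p: False}


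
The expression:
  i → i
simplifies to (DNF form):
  True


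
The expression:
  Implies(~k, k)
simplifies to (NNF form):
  k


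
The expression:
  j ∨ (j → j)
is always true.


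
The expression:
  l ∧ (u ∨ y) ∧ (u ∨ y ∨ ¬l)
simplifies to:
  l ∧ (u ∨ y)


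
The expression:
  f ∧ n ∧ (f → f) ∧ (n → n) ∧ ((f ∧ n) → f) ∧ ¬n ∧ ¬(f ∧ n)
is never true.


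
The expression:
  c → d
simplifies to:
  d ∨ ¬c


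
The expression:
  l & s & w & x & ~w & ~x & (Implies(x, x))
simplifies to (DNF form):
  False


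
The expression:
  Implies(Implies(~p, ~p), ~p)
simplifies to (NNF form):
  ~p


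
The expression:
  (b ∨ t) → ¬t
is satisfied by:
  {t: False}


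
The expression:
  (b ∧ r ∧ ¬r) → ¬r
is always true.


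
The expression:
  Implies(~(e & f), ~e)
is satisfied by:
  {f: True, e: False}
  {e: False, f: False}
  {e: True, f: True}


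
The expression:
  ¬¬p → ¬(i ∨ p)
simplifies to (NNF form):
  ¬p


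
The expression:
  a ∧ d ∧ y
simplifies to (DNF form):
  a ∧ d ∧ y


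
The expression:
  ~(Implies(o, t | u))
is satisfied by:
  {o: True, u: False, t: False}


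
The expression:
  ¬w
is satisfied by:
  {w: False}


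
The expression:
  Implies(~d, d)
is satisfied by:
  {d: True}


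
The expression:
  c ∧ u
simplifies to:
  c ∧ u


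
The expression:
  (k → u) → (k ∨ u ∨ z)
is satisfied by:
  {k: True, z: True, u: True}
  {k: True, z: True, u: False}
  {k: True, u: True, z: False}
  {k: True, u: False, z: False}
  {z: True, u: True, k: False}
  {z: True, u: False, k: False}
  {u: True, z: False, k: False}


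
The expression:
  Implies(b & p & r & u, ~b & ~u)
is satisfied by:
  {u: False, p: False, b: False, r: False}
  {r: True, u: False, p: False, b: False}
  {b: True, u: False, p: False, r: False}
  {r: True, b: True, u: False, p: False}
  {p: True, r: False, u: False, b: False}
  {r: True, p: True, u: False, b: False}
  {b: True, p: True, r: False, u: False}
  {r: True, b: True, p: True, u: False}
  {u: True, b: False, p: False, r: False}
  {r: True, u: True, b: False, p: False}
  {b: True, u: True, r: False, p: False}
  {r: True, b: True, u: True, p: False}
  {p: True, u: True, b: False, r: False}
  {r: True, p: True, u: True, b: False}
  {b: True, p: True, u: True, r: False}


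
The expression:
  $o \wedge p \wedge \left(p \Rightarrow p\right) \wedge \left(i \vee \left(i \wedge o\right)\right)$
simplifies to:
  $i \wedge o \wedge p$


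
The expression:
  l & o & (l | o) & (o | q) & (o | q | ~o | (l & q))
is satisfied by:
  {o: True, l: True}


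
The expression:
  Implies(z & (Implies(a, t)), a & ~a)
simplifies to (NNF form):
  ~z | (a & ~t)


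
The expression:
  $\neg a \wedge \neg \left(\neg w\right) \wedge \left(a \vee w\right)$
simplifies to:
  $w \wedge \neg a$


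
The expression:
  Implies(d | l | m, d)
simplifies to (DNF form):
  d | (~l & ~m)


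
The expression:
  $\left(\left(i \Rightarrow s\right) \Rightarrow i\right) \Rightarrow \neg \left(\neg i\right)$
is always true.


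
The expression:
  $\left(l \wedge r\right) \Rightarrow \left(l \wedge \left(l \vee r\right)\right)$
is always true.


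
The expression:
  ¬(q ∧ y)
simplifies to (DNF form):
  ¬q ∨ ¬y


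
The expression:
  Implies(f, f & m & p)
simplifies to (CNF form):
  (m | ~f) & (p | ~f)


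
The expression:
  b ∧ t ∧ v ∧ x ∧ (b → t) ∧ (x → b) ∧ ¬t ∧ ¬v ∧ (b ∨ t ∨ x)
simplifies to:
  False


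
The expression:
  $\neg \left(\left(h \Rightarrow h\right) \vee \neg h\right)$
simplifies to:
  $\text{False}$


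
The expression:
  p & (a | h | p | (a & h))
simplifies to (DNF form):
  p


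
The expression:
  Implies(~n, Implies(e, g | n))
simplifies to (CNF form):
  g | n | ~e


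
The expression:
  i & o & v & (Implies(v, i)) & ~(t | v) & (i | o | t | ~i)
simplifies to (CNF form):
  False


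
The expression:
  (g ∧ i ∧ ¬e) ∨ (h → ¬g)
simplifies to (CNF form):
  (i ∨ ¬g ∨ ¬h) ∧ (¬e ∨ ¬g ∨ ¬h)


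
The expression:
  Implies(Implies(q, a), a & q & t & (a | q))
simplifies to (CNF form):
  q & (t | ~a)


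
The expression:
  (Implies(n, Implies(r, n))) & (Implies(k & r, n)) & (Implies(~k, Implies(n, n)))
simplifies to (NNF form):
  n | ~k | ~r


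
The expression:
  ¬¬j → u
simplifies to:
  u ∨ ¬j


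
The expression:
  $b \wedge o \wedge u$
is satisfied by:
  {u: True, b: True, o: True}


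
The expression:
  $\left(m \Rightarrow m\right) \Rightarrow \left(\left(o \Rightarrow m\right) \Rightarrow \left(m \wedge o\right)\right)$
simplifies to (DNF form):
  $o$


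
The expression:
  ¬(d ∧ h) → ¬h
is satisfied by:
  {d: True, h: False}
  {h: False, d: False}
  {h: True, d: True}


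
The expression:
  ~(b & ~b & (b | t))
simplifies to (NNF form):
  True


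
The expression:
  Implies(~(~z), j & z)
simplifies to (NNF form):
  j | ~z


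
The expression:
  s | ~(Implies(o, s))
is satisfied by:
  {o: True, s: True}
  {o: True, s: False}
  {s: True, o: False}


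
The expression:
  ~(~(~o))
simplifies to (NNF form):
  ~o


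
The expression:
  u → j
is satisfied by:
  {j: True, u: False}
  {u: False, j: False}
  {u: True, j: True}


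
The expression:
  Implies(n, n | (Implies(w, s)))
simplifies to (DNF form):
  True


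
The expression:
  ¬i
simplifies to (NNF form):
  ¬i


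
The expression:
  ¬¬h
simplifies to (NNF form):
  h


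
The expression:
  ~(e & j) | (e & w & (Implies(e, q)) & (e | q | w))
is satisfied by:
  {q: True, w: True, e: False, j: False}
  {q: True, w: False, e: False, j: False}
  {w: True, q: False, e: False, j: False}
  {q: False, w: False, e: False, j: False}
  {j: True, q: True, w: True, e: False}
  {j: True, q: True, w: False, e: False}
  {j: True, w: True, q: False, e: False}
  {j: True, w: False, q: False, e: False}
  {q: True, e: True, w: True, j: False}
  {q: True, e: True, w: False, j: False}
  {e: True, w: True, q: False, j: False}
  {e: True, q: False, w: False, j: False}
  {j: True, q: True, e: True, w: True}


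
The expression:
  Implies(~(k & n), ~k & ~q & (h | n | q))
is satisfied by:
  {n: True, h: True, q: False, k: False}
  {n: True, h: False, q: False, k: False}
  {n: True, k: True, h: True, q: False}
  {n: True, k: True, h: False, q: False}
  {n: True, q: True, k: True, h: True}
  {n: True, q: True, k: True, h: False}
  {h: True, n: False, q: False, k: False}


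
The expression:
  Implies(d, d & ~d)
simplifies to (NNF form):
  ~d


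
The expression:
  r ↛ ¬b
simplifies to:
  b ∧ r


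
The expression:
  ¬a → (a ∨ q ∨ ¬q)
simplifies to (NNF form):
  True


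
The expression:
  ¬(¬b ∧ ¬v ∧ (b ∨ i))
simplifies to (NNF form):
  b ∨ v ∨ ¬i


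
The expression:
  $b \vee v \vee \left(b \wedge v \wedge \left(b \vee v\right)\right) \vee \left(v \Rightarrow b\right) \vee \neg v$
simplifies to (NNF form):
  $\text{True}$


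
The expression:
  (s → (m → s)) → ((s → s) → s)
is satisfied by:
  {s: True}


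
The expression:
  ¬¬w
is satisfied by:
  {w: True}


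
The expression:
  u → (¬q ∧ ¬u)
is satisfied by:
  {u: False}


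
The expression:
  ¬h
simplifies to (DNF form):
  ¬h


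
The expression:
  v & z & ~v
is never true.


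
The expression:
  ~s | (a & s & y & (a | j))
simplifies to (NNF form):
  ~s | (a & y)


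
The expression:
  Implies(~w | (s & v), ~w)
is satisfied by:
  {s: False, v: False, w: False}
  {w: True, s: False, v: False}
  {v: True, s: False, w: False}
  {w: True, v: True, s: False}
  {s: True, w: False, v: False}
  {w: True, s: True, v: False}
  {v: True, s: True, w: False}


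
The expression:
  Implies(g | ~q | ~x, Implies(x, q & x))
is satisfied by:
  {q: True, x: False}
  {x: False, q: False}
  {x: True, q: True}


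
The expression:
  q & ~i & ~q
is never true.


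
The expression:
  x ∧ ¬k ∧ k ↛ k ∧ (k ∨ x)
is never true.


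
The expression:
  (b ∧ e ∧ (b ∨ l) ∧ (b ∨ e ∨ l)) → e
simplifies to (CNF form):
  True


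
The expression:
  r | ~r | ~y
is always true.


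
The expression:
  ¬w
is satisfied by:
  {w: False}


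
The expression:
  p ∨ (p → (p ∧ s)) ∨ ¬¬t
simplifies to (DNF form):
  True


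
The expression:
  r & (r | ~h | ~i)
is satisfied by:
  {r: True}


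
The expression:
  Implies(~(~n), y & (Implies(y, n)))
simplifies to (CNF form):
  y | ~n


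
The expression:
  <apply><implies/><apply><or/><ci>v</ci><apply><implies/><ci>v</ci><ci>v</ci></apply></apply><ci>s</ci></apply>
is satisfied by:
  {s: True}


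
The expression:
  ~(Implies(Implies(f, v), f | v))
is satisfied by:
  {v: False, f: False}


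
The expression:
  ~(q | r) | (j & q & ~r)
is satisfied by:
  {j: True, r: False, q: False}
  {r: False, q: False, j: False}
  {q: True, j: True, r: False}


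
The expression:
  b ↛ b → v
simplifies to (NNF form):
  True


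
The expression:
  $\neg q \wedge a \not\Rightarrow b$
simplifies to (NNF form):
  $a \wedge \neg b \wedge \neg q$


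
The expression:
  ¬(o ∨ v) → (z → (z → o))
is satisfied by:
  {o: True, v: True, z: False}
  {o: True, v: False, z: False}
  {v: True, o: False, z: False}
  {o: False, v: False, z: False}
  {z: True, o: True, v: True}
  {z: True, o: True, v: False}
  {z: True, v: True, o: False}


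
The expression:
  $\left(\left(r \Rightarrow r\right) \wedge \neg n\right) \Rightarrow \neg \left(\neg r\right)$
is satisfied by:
  {r: True, n: True}
  {r: True, n: False}
  {n: True, r: False}


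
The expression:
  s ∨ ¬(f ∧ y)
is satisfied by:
  {s: True, y: False, f: False}
  {s: False, y: False, f: False}
  {f: True, s: True, y: False}
  {f: True, s: False, y: False}
  {y: True, s: True, f: False}
  {y: True, s: False, f: False}
  {y: True, f: True, s: True}


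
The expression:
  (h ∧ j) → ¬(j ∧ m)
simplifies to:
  ¬h ∨ ¬j ∨ ¬m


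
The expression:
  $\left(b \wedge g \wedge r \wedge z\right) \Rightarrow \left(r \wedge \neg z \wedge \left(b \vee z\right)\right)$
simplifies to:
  $\neg b \vee \neg g \vee \neg r \vee \neg z$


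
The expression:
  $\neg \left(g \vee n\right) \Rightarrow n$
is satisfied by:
  {n: True, g: True}
  {n: True, g: False}
  {g: True, n: False}


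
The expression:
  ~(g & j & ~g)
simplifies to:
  True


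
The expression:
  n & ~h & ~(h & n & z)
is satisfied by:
  {n: True, h: False}


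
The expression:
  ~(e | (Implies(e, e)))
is never true.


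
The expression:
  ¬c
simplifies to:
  ¬c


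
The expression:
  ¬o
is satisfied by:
  {o: False}


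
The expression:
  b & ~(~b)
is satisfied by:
  {b: True}


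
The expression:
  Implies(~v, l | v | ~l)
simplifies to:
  True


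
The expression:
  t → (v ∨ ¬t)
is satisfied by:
  {v: True, t: False}
  {t: False, v: False}
  {t: True, v: True}


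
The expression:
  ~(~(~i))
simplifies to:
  ~i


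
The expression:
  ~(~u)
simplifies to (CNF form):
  u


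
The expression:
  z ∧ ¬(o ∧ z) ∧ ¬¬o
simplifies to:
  False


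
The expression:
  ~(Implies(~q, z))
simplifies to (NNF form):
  ~q & ~z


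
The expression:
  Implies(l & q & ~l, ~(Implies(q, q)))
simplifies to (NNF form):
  True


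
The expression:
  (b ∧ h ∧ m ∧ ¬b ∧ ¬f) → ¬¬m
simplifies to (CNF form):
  True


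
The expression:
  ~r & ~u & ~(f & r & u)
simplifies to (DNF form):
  ~r & ~u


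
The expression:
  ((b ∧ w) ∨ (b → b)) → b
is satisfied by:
  {b: True}


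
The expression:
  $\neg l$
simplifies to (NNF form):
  $\neg l$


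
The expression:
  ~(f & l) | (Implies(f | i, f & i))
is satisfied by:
  {i: True, l: False, f: False}
  {l: False, f: False, i: False}
  {f: True, i: True, l: False}
  {f: True, l: False, i: False}
  {i: True, l: True, f: False}
  {l: True, i: False, f: False}
  {f: True, l: True, i: True}


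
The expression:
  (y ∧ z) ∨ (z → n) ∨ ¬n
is always true.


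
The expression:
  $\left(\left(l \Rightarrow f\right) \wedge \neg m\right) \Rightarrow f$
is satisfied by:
  {m: True, l: True, f: True}
  {m: True, l: True, f: False}
  {m: True, f: True, l: False}
  {m: True, f: False, l: False}
  {l: True, f: True, m: False}
  {l: True, f: False, m: False}
  {f: True, l: False, m: False}


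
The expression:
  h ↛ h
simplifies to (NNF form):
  False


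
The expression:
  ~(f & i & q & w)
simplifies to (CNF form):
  ~f | ~i | ~q | ~w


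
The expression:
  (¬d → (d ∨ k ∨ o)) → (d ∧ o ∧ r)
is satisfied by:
  {r: True, k: False, d: False, o: False}
  {r: False, k: False, d: False, o: False}
  {r: True, o: True, d: True, k: False}
  {r: True, o: True, d: True, k: True}


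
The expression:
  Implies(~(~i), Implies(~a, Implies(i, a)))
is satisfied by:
  {a: True, i: False}
  {i: False, a: False}
  {i: True, a: True}


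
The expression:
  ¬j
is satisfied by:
  {j: False}


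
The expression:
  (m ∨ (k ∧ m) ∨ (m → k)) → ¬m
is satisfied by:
  {m: False}


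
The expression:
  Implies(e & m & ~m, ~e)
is always true.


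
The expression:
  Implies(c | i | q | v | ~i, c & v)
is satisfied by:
  {c: True, v: True}


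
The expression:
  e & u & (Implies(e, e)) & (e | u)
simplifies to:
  e & u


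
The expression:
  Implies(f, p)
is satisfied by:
  {p: True, f: False}
  {f: False, p: False}
  {f: True, p: True}


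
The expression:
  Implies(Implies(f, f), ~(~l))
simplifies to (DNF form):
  l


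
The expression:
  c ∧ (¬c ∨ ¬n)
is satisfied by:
  {c: True, n: False}


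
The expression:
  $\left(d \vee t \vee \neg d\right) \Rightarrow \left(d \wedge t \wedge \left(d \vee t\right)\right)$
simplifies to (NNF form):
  $d \wedge t$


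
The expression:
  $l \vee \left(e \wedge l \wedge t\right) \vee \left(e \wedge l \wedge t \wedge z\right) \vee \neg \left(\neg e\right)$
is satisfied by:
  {l: True, e: True}
  {l: True, e: False}
  {e: True, l: False}


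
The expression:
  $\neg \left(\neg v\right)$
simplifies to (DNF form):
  $v$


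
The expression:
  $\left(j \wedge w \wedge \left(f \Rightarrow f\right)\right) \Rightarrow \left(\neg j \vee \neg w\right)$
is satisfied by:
  {w: False, j: False}
  {j: True, w: False}
  {w: True, j: False}


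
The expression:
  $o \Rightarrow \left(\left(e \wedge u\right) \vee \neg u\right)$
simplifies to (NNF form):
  $e \vee \neg o \vee \neg u$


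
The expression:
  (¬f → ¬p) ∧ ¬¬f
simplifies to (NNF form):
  f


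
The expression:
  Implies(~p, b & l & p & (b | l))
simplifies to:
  p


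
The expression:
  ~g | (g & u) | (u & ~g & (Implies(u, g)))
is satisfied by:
  {u: True, g: False}
  {g: False, u: False}
  {g: True, u: True}


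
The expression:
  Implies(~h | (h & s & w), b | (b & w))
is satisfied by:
  {b: True, h: True, s: False, w: False}
  {b: True, h: True, w: True, s: False}
  {b: True, h: True, s: True, w: False}
  {b: True, h: True, w: True, s: True}
  {b: True, s: False, w: False, h: False}
  {b: True, w: True, s: False, h: False}
  {b: True, s: True, w: False, h: False}
  {b: True, w: True, s: True, h: False}
  {h: True, s: False, w: False, b: False}
  {w: True, h: True, s: False, b: False}
  {h: True, s: True, w: False, b: False}


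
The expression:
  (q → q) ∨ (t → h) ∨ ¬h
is always true.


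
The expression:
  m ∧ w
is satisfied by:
  {m: True, w: True}


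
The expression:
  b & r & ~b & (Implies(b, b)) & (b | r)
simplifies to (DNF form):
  False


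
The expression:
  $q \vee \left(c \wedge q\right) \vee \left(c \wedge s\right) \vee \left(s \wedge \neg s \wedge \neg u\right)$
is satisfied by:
  {q: True, s: True, c: True}
  {q: True, s: True, c: False}
  {q: True, c: True, s: False}
  {q: True, c: False, s: False}
  {s: True, c: True, q: False}


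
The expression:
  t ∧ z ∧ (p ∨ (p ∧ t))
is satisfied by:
  {t: True, z: True, p: True}


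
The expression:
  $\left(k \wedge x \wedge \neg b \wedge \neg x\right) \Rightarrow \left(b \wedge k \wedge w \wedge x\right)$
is always true.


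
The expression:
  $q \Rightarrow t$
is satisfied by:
  {t: True, q: False}
  {q: False, t: False}
  {q: True, t: True}


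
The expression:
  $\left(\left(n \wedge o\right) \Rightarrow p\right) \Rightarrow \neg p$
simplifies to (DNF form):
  $\neg p$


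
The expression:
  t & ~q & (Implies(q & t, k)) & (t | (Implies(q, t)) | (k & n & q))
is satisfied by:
  {t: True, q: False}


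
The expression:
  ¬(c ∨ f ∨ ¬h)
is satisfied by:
  {h: True, f: False, c: False}


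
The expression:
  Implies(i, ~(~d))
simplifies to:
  d | ~i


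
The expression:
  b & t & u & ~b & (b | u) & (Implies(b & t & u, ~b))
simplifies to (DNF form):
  False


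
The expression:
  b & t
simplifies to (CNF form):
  b & t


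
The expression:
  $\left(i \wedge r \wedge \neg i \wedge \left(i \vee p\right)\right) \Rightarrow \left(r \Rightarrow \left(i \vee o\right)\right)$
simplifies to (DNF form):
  $\text{True}$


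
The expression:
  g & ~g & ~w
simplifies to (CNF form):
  False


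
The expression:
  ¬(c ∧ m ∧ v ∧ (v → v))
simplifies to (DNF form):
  ¬c ∨ ¬m ∨ ¬v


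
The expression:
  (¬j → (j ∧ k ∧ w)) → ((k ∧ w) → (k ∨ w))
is always true.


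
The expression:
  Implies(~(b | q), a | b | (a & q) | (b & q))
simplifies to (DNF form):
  a | b | q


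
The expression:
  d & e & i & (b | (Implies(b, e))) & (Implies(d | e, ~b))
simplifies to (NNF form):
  d & e & i & ~b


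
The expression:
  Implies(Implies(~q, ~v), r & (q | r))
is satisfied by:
  {r: True, v: True, q: False}
  {r: True, v: False, q: False}
  {r: True, q: True, v: True}
  {r: True, q: True, v: False}
  {v: True, q: False, r: False}


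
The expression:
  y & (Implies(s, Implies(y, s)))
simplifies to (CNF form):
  y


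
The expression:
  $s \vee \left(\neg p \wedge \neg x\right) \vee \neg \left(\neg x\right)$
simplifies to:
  $s \vee x \vee \neg p$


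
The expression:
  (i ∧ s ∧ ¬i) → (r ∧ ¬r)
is always true.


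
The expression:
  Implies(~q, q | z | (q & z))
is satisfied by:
  {q: True, z: True}
  {q: True, z: False}
  {z: True, q: False}


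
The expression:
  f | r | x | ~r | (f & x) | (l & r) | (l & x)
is always true.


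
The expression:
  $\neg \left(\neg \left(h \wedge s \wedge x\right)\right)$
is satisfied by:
  {h: True, s: True, x: True}


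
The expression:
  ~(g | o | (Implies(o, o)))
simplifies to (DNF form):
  False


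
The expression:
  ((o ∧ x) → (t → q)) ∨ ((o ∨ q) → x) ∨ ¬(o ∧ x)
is always true.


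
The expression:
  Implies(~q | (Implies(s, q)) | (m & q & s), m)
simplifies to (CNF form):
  m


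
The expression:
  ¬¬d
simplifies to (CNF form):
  d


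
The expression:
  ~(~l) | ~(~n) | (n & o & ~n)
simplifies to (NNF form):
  l | n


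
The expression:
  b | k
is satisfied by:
  {b: True, k: True}
  {b: True, k: False}
  {k: True, b: False}


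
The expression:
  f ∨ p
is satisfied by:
  {p: True, f: True}
  {p: True, f: False}
  {f: True, p: False}


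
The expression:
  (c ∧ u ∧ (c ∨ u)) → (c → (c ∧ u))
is always true.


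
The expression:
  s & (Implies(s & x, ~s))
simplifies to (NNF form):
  s & ~x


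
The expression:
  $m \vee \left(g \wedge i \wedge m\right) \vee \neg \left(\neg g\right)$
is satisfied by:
  {m: True, g: True}
  {m: True, g: False}
  {g: True, m: False}


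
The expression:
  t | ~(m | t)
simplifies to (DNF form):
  t | ~m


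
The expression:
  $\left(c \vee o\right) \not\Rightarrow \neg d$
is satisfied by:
  {d: True, o: True, c: True}
  {d: True, o: True, c: False}
  {d: True, c: True, o: False}


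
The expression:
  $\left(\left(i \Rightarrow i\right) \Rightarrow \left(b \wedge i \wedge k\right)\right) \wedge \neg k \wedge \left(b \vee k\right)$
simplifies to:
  $\text{False}$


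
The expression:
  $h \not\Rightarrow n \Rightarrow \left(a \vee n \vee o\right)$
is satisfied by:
  {n: True, a: True, o: True, h: False}
  {n: True, a: True, h: False, o: False}
  {n: True, o: True, h: False, a: False}
  {n: True, h: False, o: False, a: False}
  {a: True, o: True, h: False, n: False}
  {a: True, h: False, o: False, n: False}
  {o: True, a: False, h: False, n: False}
  {a: False, h: False, o: False, n: False}
  {a: True, n: True, h: True, o: True}
  {a: True, n: True, h: True, o: False}
  {n: True, h: True, o: True, a: False}
  {n: True, h: True, a: False, o: False}
  {o: True, h: True, a: True, n: False}
  {h: True, a: True, n: False, o: False}
  {h: True, o: True, n: False, a: False}


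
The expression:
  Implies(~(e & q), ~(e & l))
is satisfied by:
  {q: True, l: False, e: False}
  {l: False, e: False, q: False}
  {q: True, e: True, l: False}
  {e: True, l: False, q: False}
  {q: True, l: True, e: False}
  {l: True, q: False, e: False}
  {q: True, e: True, l: True}


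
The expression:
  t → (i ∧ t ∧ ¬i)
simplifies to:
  ¬t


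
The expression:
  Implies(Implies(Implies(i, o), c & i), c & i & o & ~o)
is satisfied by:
  {o: True, i: False, c: False}
  {o: False, i: False, c: False}
  {c: True, o: True, i: False}
  {c: True, o: False, i: False}
  {i: True, o: True, c: False}


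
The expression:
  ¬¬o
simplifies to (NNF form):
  o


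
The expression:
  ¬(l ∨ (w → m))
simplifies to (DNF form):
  w ∧ ¬l ∧ ¬m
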